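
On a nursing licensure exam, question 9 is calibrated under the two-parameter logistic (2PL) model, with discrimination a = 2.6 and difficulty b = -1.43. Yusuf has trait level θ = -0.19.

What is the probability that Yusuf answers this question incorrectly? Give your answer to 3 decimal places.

P(θ) = 1 / (1 + exp(−a(θ − b)))
Exponent: 2.6 × (-0.19 − (-1.43)) = 3.2240
1/(1 + e^{-3.2240}) = 0.9617
P(incorrect) = 1 − 0.9617 = 0.0383

0.038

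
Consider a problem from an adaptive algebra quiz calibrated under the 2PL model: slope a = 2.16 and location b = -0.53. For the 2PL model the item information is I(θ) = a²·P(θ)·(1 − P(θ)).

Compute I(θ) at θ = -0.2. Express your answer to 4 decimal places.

P = 1/(1+e^{-0.7128}) = 0.6710
P(1−P) = 0.6710 × 0.3290 = 0.2208
I = a² × P(1−P) = 2.16² × 0.2208 = 1.02994

1.0299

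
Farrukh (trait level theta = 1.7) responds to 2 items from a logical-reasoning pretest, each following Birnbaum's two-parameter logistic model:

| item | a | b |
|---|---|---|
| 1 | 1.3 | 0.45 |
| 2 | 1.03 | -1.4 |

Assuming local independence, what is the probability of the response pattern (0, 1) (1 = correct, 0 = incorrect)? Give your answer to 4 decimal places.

P(theta) = 1 / (1 + exp(−a(theta − b)))
P_1 = 1/(1+e^{-1.6250}) = 0.8355
P_2 = 1/(1+e^{-3.1930}) = 0.9606
L = (1−P_1) × P_2 = 0.1645 × 0.9606 = 0.15803

0.1580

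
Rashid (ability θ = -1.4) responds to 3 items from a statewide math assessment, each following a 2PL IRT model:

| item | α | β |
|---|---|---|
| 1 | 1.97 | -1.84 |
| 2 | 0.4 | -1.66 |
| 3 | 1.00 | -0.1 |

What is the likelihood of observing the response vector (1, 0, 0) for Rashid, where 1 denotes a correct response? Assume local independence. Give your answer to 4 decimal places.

P(θ) = 1 / (1 + exp(−α(θ − β)))
P_1 = 1/(1+e^{-0.8668}) = 0.7041
P_2 = 1/(1+e^{-0.1040}) = 0.5260
P_3 = 1/(1+e^{1.3000}) = 0.2142
L = P_1 × (1−P_2) × (1−P_3) = 0.7041 × 0.4740 × 0.7858 = 0.26227

0.2623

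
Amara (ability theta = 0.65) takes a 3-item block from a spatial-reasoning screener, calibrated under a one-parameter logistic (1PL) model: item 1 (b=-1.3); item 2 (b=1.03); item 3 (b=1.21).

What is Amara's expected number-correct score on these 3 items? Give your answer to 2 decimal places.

1.65

P(theta) = 1 / (1 + exp(−(theta − b)))
P_1 = 1/(1+e^{-1.9500}) = 0.8754
P_2 = 1/(1+e^{0.3800}) = 0.4061
P_3 = 1/(1+e^{0.5600}) = 0.3635
E[score] = 0.8754 + 0.4061 + 0.3635 = 1.6451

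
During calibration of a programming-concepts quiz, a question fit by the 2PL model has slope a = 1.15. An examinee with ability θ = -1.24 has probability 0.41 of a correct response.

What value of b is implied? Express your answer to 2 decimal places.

P(θ) = 1 / (1 + exp(−a(θ − b)))
logit(0.41) = ln(0.41/0.59) = -0.3640
b = θ − logit/(a) = -1.24 − (-0.3640)/1.1500 = -0.9235

-0.92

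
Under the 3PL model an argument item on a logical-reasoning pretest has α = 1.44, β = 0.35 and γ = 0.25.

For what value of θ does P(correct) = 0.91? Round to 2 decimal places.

1.73

P(θ) = γ + (1 − γ) · 1 / (1 + exp(−α(θ − β)))
Remove guessing floor: (0.91 − 0.25)/(1 − 0.25) = 0.8800
logit = ln(0.8800/0.1200) = 1.9924
θ = β + logit/(α) = 0.35 + 1.9924/1.4400 = 1.7336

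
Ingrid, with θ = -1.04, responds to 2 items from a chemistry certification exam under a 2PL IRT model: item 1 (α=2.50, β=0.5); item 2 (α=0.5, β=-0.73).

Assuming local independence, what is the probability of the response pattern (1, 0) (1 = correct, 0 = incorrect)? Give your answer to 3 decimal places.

P(θ) = 1 / (1 + exp(−α(θ − β)))
P_1 = 1/(1+e^{3.8500}) = 0.0208
P_2 = 1/(1+e^{0.1550}) = 0.4613
L = P_1 × (1−P_2) = 0.0208 × 0.5387 = 0.01122

0.011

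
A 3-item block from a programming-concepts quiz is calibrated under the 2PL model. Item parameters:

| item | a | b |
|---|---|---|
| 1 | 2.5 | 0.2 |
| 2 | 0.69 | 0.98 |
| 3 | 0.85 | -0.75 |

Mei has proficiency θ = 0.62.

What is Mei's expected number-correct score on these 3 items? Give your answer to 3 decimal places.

1.941

P(θ) = 1 / (1 + exp(−a(θ − b)))
P_1 = 1/(1+e^{-1.0500}) = 0.7408
P_2 = 1/(1+e^{0.2484}) = 0.4382
P_3 = 1/(1+e^{-1.1645}) = 0.7621
E[score] = 0.7408 + 0.4382 + 0.7621 = 1.9411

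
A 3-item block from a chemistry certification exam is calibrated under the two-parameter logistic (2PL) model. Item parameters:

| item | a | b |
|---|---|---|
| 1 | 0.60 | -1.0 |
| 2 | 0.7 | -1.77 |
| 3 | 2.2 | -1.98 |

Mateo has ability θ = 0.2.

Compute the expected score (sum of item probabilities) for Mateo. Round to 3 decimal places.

2.463

P(θ) = 1 / (1 + exp(−a(θ − b)))
P_1 = 1/(1+e^{-0.7200}) = 0.6726
P_2 = 1/(1+e^{-1.3790}) = 0.7988
P_3 = 1/(1+e^{-4.7960}) = 0.9918
E[score] = 0.6726 + 0.7988 + 0.9918 = 2.4632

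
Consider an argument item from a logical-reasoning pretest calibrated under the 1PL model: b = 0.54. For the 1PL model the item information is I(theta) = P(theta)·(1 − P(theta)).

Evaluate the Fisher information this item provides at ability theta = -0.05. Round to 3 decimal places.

P = 1/(1+e^{0.5900}) = 0.3566
P(1−P) = 0.3566 × 0.6434 = 0.2294
I = P(1−P) = 0.22945

0.229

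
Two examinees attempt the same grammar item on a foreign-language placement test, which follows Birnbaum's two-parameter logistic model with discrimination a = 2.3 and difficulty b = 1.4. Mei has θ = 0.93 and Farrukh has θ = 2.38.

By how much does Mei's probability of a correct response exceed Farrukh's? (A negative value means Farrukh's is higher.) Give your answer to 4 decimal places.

P(θ) = 1 / (1 + exp(−a(θ − b)))
P(Mei) = 0.2533  [exponent -1.0810]
P(Farrukh) = 0.9050  [exponent 2.2540]
Difference = 0.2533 − 0.9050 = -0.6517

-0.6517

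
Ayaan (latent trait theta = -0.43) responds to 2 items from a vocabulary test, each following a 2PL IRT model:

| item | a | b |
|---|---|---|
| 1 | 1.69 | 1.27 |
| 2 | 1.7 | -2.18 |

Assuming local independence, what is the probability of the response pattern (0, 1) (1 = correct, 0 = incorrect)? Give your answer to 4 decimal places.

P(theta) = 1 / (1 + exp(−a(theta − b)))
P_1 = 1/(1+e^{2.8730}) = 0.0535
P_2 = 1/(1+e^{-2.9750}) = 0.9514
L = (1−P_1) × P_2 = 0.9465 × 0.9514 = 0.90053

0.9005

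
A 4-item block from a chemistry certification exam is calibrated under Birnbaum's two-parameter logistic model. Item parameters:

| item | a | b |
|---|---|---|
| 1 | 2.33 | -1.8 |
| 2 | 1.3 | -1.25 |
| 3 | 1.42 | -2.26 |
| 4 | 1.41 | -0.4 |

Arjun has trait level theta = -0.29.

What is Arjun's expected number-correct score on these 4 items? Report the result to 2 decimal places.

P(theta) = 1 / (1 + exp(−a(theta − b)))
P_1 = 1/(1+e^{-3.5183}) = 0.9712
P_2 = 1/(1+e^{-1.2480}) = 0.7770
P_3 = 1/(1+e^{-2.7974}) = 0.9425
P_4 = 1/(1+e^{-0.1551}) = 0.5387
E[score] = 0.9712 + 0.7770 + 0.9425 + 0.5387 = 3.2294

3.23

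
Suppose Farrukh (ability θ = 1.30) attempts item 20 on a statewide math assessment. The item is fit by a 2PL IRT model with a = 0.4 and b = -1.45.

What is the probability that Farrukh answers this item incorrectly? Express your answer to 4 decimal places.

P(θ) = 1 / (1 + exp(−a(θ − b)))
Exponent: 0.4 × (1.30 − (-1.45)) = 1.1000
1/(1 + e^{-1.1000}) = 0.7503
P(incorrect) = 1 − 0.7503 = 0.2497

0.2497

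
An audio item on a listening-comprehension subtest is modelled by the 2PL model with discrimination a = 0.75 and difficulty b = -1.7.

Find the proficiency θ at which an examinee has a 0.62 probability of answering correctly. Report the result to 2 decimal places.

-1.05

P(θ) = 1 / (1 + exp(−a(θ − b)))
logit = ln(0.6200/0.3800) = 0.4895
θ = b + logit/(a) = -1.7 + 0.4895/0.7500 = -1.0473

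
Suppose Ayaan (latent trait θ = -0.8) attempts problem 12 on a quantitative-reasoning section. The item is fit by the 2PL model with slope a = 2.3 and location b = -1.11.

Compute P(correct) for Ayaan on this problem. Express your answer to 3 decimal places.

P(θ) = 1 / (1 + exp(−a(θ − b)))
Exponent: 2.3 × (-0.8 − (-1.11)) = 0.7130
1/(1 + e^{-0.7130}) = 0.6711

0.671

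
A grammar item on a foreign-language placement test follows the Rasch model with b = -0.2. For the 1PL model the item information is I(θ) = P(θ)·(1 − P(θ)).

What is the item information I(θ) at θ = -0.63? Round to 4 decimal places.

0.2388

P = 1/(1+e^{0.4300}) = 0.3941
P(1−P) = 0.3941 × 0.6059 = 0.2388
I = P(1−P) = 0.23879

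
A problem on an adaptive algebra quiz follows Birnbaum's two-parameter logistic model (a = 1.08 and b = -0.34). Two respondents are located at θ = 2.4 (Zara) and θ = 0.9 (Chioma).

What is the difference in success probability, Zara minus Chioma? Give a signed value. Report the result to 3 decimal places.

0.158

P(θ) = 1 / (1 + exp(−a(θ − b)))
P(Zara) = 0.9507  [exponent 2.9592]
P(Chioma) = 0.7924  [exponent 1.3392]
Difference = 0.9507 − 0.7924 = 0.1583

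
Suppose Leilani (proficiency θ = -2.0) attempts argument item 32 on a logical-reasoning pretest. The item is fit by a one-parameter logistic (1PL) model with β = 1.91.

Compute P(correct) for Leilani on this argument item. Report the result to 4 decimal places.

0.0196

P(θ) = 1 / (1 + exp(−(θ − β)))
Exponent: (-2.0 − 1.91) = -3.9100
1/(1 + e^{3.9100}) = 0.0196
P = 0.0196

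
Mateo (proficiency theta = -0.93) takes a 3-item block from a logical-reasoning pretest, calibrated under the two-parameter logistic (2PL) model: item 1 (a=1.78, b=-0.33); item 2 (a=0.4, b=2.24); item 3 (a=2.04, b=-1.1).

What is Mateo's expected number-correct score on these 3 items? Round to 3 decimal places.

1.061

P(theta) = 1 / (1 + exp(−a(theta − b)))
P_1 = 1/(1+e^{1.0680}) = 0.2558
P_2 = 1/(1+e^{1.2680}) = 0.2196
P_3 = 1/(1+e^{-0.3468}) = 0.5858
E[score] = 0.2558 + 0.2196 + 0.5858 = 1.0612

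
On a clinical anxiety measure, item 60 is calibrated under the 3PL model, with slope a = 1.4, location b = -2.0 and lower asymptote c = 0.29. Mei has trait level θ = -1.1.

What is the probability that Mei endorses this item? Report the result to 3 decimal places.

P(θ) = c + (1 − c) · 1 / (1 + exp(−a(θ − b)))
Exponent: 1.4 × (-1.1 − (-2.0)) = 1.2600
1/(1 + e^{-1.2600}) = 0.7790
P = 0.29 + 0.71 × 0.7790 = 0.8431

0.843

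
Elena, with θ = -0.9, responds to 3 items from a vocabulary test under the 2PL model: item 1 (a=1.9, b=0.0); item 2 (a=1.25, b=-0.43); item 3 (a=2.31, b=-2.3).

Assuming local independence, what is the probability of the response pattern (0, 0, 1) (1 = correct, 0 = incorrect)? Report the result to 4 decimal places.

P(θ) = 1 / (1 + exp(−a(θ − b)))
P_1 = 1/(1+e^{1.7100}) = 0.1532
P_2 = 1/(1+e^{0.5875}) = 0.3572
P_3 = 1/(1+e^{-3.2340}) = 0.9621
L = (1−P_1) × (1−P_2) × P_3 = 0.8468 × 0.6428 × 0.9621 = 0.52371

0.5237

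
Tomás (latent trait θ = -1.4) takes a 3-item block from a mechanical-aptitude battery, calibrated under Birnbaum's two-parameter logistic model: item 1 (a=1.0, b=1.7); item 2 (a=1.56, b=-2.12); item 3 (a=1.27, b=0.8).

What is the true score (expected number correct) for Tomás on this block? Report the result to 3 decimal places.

P(θ) = 1 / (1 + exp(−a(θ − b)))
P_1 = 1/(1+e^{3.1000}) = 0.0431
P_2 = 1/(1+e^{-1.1232}) = 0.7546
P_3 = 1/(1+e^{2.7940}) = 0.0576
E[score] = 0.0431 + 0.7546 + 0.0576 = 0.8553

0.855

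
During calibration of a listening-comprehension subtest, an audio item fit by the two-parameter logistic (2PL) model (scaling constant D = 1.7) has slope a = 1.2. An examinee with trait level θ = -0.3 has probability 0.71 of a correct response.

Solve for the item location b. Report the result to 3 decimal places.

-0.739

P(θ) = 1 / (1 + exp(−D·a(θ − b)))
logit(0.71) = ln(0.71/0.29) = 0.8954
b = θ − logit/(1.7·a) = -0.3 − 0.8954/2.0400 = -0.7389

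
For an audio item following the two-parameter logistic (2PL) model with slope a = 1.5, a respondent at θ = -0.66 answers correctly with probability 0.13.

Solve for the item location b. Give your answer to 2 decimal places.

P(θ) = 1 / (1 + exp(−a(θ − b)))
logit(0.13) = ln(0.13/0.87) = -1.9010
b = θ − logit/(a) = -0.66 − (-1.9010)/1.5000 = 0.6073

0.61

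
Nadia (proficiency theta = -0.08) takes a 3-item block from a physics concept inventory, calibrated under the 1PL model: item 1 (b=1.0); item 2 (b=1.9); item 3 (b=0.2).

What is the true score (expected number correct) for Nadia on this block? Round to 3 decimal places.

0.805

P(theta) = 1 / (1 + exp(−(theta − b)))
P_1 = 1/(1+e^{1.0800}) = 0.2535
P_2 = 1/(1+e^{1.9800}) = 0.1213
P_3 = 1/(1+e^{0.2800}) = 0.4305
E[score] = 0.2535 + 0.1213 + 0.4305 = 0.8053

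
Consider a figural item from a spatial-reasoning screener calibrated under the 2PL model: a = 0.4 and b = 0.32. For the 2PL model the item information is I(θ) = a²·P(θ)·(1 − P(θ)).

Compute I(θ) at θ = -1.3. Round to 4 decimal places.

P = 1/(1+e^{0.6480}) = 0.3434
P(1−P) = 0.3434 × 0.6566 = 0.2255
I = a² × P(1−P) = 0.4² × 0.2255 = 0.03608

0.0361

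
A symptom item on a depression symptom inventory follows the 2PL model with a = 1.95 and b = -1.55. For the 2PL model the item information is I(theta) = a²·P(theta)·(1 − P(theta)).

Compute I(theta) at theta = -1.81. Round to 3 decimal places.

0.892

P = 1/(1+e^{0.5070}) = 0.3759
P(1−P) = 0.3759 × 0.6241 = 0.2346
I = a² × P(1−P) = 1.95² × 0.2346 = 0.89206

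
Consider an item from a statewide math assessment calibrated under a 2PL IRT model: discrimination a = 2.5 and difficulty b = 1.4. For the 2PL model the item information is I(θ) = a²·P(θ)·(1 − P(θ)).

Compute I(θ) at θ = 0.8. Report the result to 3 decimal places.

P = 1/(1+e^{1.5000}) = 0.1824
P(1−P) = 0.1824 × 0.8176 = 0.1491
I = a² × P(1−P) = 2.5² × 0.1491 = 0.93217

0.932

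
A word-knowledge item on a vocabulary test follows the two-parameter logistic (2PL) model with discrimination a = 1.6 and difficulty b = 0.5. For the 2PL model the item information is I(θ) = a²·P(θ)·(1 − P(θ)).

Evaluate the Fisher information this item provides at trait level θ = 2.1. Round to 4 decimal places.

0.1705

P = 1/(1+e^{-2.5600}) = 0.9282
P(1−P) = 0.9282 × 0.0718 = 0.0666
I = a² × P(1−P) = 1.6² × 0.0666 = 0.17052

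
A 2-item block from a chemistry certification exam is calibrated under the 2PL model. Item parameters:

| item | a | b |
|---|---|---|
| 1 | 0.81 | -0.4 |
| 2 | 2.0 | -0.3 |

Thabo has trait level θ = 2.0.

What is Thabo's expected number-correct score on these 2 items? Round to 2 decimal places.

1.86

P(θ) = 1 / (1 + exp(−a(θ − b)))
P_1 = 1/(1+e^{-1.9440}) = 0.8748
P_2 = 1/(1+e^{-4.6000}) = 0.9900
E[score] = 0.8748 + 0.9900 = 1.8648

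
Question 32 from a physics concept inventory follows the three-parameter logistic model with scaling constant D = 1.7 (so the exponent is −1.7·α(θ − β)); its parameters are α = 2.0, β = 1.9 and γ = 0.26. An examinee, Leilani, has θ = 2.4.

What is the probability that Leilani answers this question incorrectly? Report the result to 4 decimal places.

0.1143

P(θ) = γ + (1 − γ) · 1 / (1 + exp(−D·α(θ − β)))
Exponent: 1.7 × 2.0 × (2.4 − 1.9) = 1.7000
1/(1 + e^{-1.7000}) = 0.8455
P = 0.26 + 0.74 × 0.8455 = 0.8857
P(incorrect) = 1 − 0.8857 = 0.1143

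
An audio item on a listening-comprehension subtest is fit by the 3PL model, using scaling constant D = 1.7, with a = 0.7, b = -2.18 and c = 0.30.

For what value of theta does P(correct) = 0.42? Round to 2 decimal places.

-3.50

P(theta) = c + (1 − c) · 1 / (1 + exp(−D·a(theta − b)))
Remove guessing floor: (0.42 − 0.30)/(1 − 0.30) = 0.1714
logit = ln(0.1714/0.8286) = -1.5755
theta = b + logit/(1.7·a) = -2.18 + (-1.5755)/1.1900 = -3.5040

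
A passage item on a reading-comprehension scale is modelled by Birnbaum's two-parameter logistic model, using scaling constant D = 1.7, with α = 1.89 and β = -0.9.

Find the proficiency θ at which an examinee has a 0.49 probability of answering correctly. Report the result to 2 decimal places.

-0.91

P(θ) = 1 / (1 + exp(−D·α(θ − β)))
logit = ln(0.4900/0.5100) = -0.0400
θ = β + logit/(1.7·α) = -0.9 + (-0.0400)/3.2130 = -0.9125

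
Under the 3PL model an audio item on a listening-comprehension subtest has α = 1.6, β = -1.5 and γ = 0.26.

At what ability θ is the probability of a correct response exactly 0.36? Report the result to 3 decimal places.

-2.660

P(θ) = γ + (1 − γ) · 1 / (1 + exp(−α(θ − β)))
Remove guessing floor: (0.36 − 0.26)/(1 − 0.26) = 0.1351
logit = ln(0.1351/0.8649) = -1.8563
θ = β + logit/(α) = -1.5 + (-1.8563)/1.6000 = -2.6602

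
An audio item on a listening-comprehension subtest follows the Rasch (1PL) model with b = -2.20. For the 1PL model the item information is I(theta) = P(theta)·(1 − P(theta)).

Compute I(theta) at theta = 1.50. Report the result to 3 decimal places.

0.024

P = 1/(1+e^{-3.7000}) = 0.9759
P(1−P) = 0.9759 × 0.0241 = 0.0235
I = P(1−P) = 0.02354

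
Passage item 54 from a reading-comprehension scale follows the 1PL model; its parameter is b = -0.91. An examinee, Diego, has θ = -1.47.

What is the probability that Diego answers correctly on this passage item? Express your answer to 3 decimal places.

0.364

P(θ) = 1 / (1 + exp(−(θ − b)))
Exponent: (-1.47 − (-0.91)) = -0.5600
1/(1 + e^{0.5600}) = 0.3635
P = 0.3635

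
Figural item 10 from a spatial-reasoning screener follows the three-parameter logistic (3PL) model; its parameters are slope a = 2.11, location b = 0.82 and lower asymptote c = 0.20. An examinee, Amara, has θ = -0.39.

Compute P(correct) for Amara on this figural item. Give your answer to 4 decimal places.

0.2578

P(θ) = c + (1 − c) · 1 / (1 + exp(−a(θ − b)))
Exponent: 2.11 × (-0.39 − 0.82) = -2.5531
1/(1 + e^{2.5531}) = 0.0722
P = 0.20 + 0.80 × 0.0722 = 0.2578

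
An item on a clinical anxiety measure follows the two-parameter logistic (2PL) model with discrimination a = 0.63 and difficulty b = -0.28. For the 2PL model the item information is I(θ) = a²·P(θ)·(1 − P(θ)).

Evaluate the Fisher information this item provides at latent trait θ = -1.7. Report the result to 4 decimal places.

0.0817

P = 1/(1+e^{0.8946}) = 0.2902
P(1−P) = 0.2902 × 0.7098 = 0.2060
I = a² × P(1−P) = 0.63² × 0.2060 = 0.08175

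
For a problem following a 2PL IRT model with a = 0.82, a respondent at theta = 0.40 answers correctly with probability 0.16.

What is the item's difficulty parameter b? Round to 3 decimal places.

P(theta) = 1 / (1 + exp(−a(theta − b)))
logit(0.16) = ln(0.16/0.84) = -1.6582
b = theta − logit/(a) = 0.40 − (-1.6582)/0.8200 = 2.4222

2.422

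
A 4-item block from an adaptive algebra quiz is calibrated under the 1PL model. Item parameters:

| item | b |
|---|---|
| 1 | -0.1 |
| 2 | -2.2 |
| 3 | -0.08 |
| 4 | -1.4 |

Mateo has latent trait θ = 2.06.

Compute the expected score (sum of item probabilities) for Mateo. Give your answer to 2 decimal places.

3.75

P(θ) = 1 / (1 + exp(−(θ − b)))
P_1 = 1/(1+e^{-2.1600}) = 0.8966
P_2 = 1/(1+e^{-4.2600}) = 0.9861
P_3 = 1/(1+e^{-2.1400}) = 0.8947
P_4 = 1/(1+e^{-3.4600}) = 0.9695
E[score] = 0.8966 + 0.9861 + 0.8947 + 0.9695 = 3.7469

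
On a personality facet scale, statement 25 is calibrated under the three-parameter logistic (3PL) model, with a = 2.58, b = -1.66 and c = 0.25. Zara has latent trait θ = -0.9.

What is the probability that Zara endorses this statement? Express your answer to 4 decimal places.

P(θ) = c + (1 − c) · 1 / (1 + exp(−a(θ − b)))
Exponent: 2.58 × (-0.9 − (-1.66)) = 1.9608
1/(1 + e^{-1.9608}) = 0.8766
P = 0.25 + 0.75 × 0.8766 = 0.9075

0.9075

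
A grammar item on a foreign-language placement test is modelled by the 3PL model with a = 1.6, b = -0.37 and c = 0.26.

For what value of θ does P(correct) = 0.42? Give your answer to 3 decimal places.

-1.175

P(θ) = c + (1 − c) · 1 / (1 + exp(−a(θ − b)))
Remove guessing floor: (0.42 − 0.26)/(1 − 0.26) = 0.2162
logit = ln(0.2162/0.7838) = -1.2879
θ = b + logit/(a) = -0.37 + (-1.2879)/1.6000 = -1.1749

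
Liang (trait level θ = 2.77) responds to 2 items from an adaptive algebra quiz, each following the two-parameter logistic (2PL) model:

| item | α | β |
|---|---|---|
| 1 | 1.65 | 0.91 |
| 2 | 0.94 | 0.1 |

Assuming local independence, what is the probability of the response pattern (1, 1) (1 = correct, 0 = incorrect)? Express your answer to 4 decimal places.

P(θ) = 1 / (1 + exp(−α(θ − β)))
P_1 = 1/(1+e^{-3.0690}) = 0.9556
P_2 = 1/(1+e^{-2.5098}) = 0.9248
L = P_1 × P_2 = 0.9556 × 0.9248 = 0.88376

0.8838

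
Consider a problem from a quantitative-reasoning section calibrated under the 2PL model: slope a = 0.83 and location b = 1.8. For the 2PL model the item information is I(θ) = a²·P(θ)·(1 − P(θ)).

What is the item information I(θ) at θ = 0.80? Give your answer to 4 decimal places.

P = 1/(1+e^{0.8300}) = 0.3036
P(1−P) = 0.3036 × 0.6964 = 0.2114
I = a² × P(1−P) = 0.83² × 0.2114 = 0.14566

0.1457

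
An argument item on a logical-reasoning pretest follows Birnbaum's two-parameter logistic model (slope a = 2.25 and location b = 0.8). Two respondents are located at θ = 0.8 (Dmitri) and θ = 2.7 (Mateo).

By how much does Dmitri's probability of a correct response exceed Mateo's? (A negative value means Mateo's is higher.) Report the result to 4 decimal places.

P(θ) = 1 / (1 + exp(−a(θ − b)))
P(Dmitri) = 0.5000  [exponent 0.0000]
P(Mateo) = 0.9863  [exponent 4.2750]
Difference = 0.5000 − 0.9863 = -0.4863

-0.4863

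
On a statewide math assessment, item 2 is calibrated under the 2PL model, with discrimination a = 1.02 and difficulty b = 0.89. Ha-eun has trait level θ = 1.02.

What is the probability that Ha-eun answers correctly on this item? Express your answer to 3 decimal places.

0.533

P(θ) = 1 / (1 + exp(−a(θ − b)))
Exponent: 1.02 × (1.02 − 0.89) = 0.1326
1/(1 + e^{-0.1326}) = 0.5331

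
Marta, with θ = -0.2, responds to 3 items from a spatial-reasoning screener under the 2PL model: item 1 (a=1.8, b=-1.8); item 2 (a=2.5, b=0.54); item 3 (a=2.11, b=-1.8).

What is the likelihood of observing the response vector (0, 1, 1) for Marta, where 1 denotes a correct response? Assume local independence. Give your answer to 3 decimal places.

P(θ) = 1 / (1 + exp(−a(θ − b)))
P_1 = 1/(1+e^{-2.8800}) = 0.9468
P_2 = 1/(1+e^{1.8500}) = 0.1359
P_3 = 1/(1+e^{-3.3760}) = 0.9669
L = (1−P_1) × P_2 × P_3 = 0.0532 × 0.1359 × 0.9669 = 0.00698

0.007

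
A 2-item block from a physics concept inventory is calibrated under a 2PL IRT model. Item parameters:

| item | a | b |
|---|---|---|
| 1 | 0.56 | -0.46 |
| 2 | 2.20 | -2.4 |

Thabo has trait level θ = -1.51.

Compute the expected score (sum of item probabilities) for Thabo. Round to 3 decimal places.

P(θ) = 1 / (1 + exp(−a(θ − b)))
P_1 = 1/(1+e^{0.5880}) = 0.3571
P_2 = 1/(1+e^{-1.9580}) = 0.8763
E[score] = 0.3571 + 0.8763 = 1.2334

1.233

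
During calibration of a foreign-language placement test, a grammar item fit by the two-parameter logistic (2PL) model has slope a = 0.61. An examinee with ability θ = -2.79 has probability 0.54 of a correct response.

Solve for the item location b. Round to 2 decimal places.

P(θ) = 1 / (1 + exp(−a(θ − b)))
logit(0.54) = ln(0.54/0.46) = 0.1603
b = θ − logit/(a) = -2.79 − 0.1603/0.6100 = -3.0529

-3.05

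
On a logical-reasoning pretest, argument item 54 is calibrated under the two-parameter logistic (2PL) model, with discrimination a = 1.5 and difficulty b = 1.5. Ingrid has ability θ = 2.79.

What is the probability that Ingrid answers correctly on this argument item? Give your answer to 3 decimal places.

0.874

P(θ) = 1 / (1 + exp(−a(θ − b)))
Exponent: 1.5 × (2.79 − 1.5) = 1.9350
1/(1 + e^{-1.9350}) = 0.8738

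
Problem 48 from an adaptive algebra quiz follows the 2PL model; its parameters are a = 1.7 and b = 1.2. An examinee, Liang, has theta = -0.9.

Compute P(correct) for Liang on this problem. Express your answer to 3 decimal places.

P(theta) = 1 / (1 + exp(−a(theta − b)))
Exponent: 1.7 × (-0.9 − 1.2) = -3.5700
1/(1 + e^{3.5700}) = 0.0274

0.027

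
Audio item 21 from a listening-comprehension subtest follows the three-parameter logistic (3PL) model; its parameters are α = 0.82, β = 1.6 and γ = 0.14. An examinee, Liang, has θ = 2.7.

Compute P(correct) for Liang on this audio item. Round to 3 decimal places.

0.752

P(θ) = γ + (1 − γ) · 1 / (1 + exp(−α(θ − β)))
Exponent: 0.82 × (2.7 − 1.6) = 0.9020
1/(1 + e^{-0.9020}) = 0.7114
P = 0.14 + 0.86 × 0.7114 = 0.7518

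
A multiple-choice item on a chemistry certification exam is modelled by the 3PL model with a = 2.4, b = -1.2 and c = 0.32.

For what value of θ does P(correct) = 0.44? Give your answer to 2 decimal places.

P(θ) = c + (1 − c) · 1 / (1 + exp(−a(θ − b)))
Remove guessing floor: (0.44 − 0.32)/(1 − 0.32) = 0.1765
logit = ln(0.1765/0.8235) = -1.5404
θ = b + logit/(a) = -1.2 + (-1.5404)/2.4000 = -1.8419

-1.84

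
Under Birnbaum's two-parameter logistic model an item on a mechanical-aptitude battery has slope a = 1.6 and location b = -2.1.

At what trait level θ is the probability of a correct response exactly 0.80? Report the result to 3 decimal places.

-1.234

P(θ) = 1 / (1 + exp(−a(θ − b)))
logit = ln(0.8000/0.2000) = 1.3863
θ = b + logit/(a) = -2.1 + 1.3863/1.6000 = -1.2336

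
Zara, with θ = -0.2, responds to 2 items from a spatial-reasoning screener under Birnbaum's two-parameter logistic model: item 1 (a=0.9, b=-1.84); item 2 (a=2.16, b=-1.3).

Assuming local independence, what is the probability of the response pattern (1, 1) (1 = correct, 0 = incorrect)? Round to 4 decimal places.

P(θ) = 1 / (1 + exp(−a(θ − b)))
P_1 = 1/(1+e^{-1.4760}) = 0.8140
P_2 = 1/(1+e^{-2.3760}) = 0.9150
L = P_1 × P_2 = 0.8140 × 0.9150 = 0.74476

0.7448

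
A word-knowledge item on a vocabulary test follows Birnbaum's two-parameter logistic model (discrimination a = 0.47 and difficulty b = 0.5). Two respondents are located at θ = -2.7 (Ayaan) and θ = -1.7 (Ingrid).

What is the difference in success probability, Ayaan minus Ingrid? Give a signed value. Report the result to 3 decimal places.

-0.080

P(θ) = 1 / (1 + exp(−a(θ − b)))
P(Ayaan) = 0.1818  [exponent -1.5040]
P(Ingrid) = 0.2623  [exponent -1.0340]
Difference = 0.1818 − 0.2623 = -0.0805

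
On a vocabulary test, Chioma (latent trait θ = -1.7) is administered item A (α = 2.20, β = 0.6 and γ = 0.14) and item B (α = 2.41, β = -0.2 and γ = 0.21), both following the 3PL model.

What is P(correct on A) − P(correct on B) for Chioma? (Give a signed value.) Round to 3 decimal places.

P(θ) = γ + (1 − γ) · 1 / (1 + exp(−α(θ − β)))
P_A = 0.1454
P_B = 0.2307
P_A − P_B = -0.0853

-0.085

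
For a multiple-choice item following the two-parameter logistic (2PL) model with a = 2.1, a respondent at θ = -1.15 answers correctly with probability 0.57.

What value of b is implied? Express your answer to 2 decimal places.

-1.28

P(θ) = 1 / (1 + exp(−a(θ − b)))
logit(0.57) = ln(0.57/0.43) = 0.2819
b = θ − logit/(a) = -1.15 − 0.2819/2.1000 = -1.2842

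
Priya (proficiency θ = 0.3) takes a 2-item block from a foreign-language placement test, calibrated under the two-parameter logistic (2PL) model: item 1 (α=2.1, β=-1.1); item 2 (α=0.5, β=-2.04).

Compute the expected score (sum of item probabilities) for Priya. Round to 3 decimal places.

P(θ) = 1 / (1 + exp(−α(θ − β)))
P_1 = 1/(1+e^{-2.9400}) = 0.9498
P_2 = 1/(1+e^{-1.1700}) = 0.7631
E[score] = 0.9498 + 0.7631 = 1.7129

1.713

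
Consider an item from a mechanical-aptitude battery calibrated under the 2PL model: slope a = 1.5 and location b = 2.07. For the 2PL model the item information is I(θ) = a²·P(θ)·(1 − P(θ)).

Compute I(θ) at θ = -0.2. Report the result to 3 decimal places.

0.070

P = 1/(1+e^{3.4050}) = 0.0321
P(1−P) = 0.0321 × 0.9679 = 0.0311
I = a² × P(1−P) = 1.5² × 0.0311 = 0.06999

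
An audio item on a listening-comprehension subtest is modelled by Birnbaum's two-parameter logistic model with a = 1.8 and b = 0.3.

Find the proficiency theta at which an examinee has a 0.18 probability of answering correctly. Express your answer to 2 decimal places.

P(theta) = 1 / (1 + exp(−a(theta − b)))
logit = ln(0.1800/0.8200) = -1.5163
theta = b + logit/(a) = 0.3 + (-1.5163)/1.8000 = -0.5424

-0.54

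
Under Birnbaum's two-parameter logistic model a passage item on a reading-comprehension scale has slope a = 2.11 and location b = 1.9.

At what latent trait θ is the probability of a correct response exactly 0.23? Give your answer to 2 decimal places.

1.33

P(θ) = 1 / (1 + exp(−a(θ − b)))
logit = ln(0.2300/0.7700) = -1.2083
θ = b + logit/(a) = 1.9 + (-1.2083)/2.1100 = 1.3273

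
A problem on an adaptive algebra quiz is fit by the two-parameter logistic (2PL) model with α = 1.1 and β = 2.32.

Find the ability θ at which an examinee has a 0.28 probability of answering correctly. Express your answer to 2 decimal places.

P(θ) = 1 / (1 + exp(−α(θ − β)))
logit = ln(0.2800/0.7200) = -0.9445
θ = β + logit/(α) = 2.32 + (-0.9445)/1.1000 = 1.4614

1.46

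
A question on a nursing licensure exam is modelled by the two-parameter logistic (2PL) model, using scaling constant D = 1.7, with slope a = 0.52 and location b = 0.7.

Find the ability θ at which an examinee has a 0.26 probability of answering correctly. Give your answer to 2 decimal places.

P(θ) = 1 / (1 + exp(−D·a(θ − b)))
logit = ln(0.2600/0.7400) = -1.0460
θ = b + logit/(1.7·a) = 0.7 + (-1.0460)/0.8840 = -0.4832

-0.48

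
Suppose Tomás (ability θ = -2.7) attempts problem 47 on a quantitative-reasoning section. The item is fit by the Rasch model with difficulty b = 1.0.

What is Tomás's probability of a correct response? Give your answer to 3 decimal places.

P(θ) = 1 / (1 + exp(−(θ − b)))
Exponent: (-2.7 − 1.0) = -3.7000
1/(1 + e^{3.7000}) = 0.0241
P = 0.0241

0.024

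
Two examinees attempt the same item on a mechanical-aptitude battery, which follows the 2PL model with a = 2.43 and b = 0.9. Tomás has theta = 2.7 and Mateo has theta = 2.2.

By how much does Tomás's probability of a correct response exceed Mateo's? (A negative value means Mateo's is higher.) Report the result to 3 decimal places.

0.028

P(theta) = 1 / (1 + exp(−a(theta − b)))
P(Tomás) = 0.9876  [exponent 4.3740]
P(Mateo) = 0.9593  [exponent 3.1590]
Difference = 0.9876 − 0.9593 = 0.0283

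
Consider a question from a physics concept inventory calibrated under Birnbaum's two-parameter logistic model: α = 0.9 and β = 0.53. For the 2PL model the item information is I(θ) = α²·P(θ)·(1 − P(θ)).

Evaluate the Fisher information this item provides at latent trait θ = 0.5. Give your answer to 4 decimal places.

P = 1/(1+e^{0.0270}) = 0.4933
P(1−P) = 0.4933 × 0.5067 = 0.2500
I = α² × P(1−P) = 0.9² × 0.2500 = 0.20246

0.2025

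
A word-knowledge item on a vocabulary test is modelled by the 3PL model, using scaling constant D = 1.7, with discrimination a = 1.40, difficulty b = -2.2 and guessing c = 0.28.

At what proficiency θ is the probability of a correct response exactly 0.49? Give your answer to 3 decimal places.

-2.573

P(θ) = c + (1 − c) · 1 / (1 + exp(−D·a(θ − b)))
Remove guessing floor: (0.49 − 0.28)/(1 − 0.28) = 0.2917
logit = ln(0.2917/0.7083) = -0.8873
θ = b + logit/(1.7·a) = -2.2 + (-0.8873)/2.3800 = -2.5728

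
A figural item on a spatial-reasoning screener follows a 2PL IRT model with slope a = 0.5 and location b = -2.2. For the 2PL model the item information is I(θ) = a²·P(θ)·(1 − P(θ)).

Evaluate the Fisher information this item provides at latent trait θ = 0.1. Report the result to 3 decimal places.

0.046

P = 1/(1+e^{-1.1500}) = 0.7595
P(1−P) = 0.7595 × 0.2405 = 0.1827
I = a² × P(1−P) = 0.5² × 0.1827 = 0.04566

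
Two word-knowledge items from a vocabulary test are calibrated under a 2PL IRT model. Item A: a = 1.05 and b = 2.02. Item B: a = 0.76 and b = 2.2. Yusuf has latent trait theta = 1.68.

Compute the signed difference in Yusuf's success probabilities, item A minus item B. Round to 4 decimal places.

0.0092

P(theta) = 1 / (1 + exp(−a(theta − b)))
P_A = 0.4117
P_B = 0.4025
P_A − P_B = 0.0092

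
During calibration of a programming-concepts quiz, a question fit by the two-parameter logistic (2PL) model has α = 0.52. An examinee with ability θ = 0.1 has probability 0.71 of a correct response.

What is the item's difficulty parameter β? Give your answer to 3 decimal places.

-1.622

P(θ) = 1 / (1 + exp(−α(θ − β)))
logit(0.71) = ln(0.71/0.29) = 0.8954
β = θ − logit/(α) = 0.1 − 0.8954/0.5200 = -1.6219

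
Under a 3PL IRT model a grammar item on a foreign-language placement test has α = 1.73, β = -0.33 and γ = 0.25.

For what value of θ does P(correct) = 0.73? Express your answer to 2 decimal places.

P(θ) = γ + (1 − γ) · 1 / (1 + exp(−α(θ − β)))
Remove guessing floor: (0.73 − 0.25)/(1 − 0.25) = 0.6400
logit = ln(0.6400/0.3600) = 0.5754
θ = β + logit/(α) = -0.33 + 0.5754/1.7300 = 0.0026

0.00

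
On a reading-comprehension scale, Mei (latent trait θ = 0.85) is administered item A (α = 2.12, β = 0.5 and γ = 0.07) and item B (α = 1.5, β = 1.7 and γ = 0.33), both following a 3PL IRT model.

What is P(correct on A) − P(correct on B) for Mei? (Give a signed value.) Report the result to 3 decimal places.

0.224

P(θ) = γ + (1 − γ) · 1 / (1 + exp(−α(θ − β)))
P_A = 0.7000
P_B = 0.4763
P_A − P_B = 0.2237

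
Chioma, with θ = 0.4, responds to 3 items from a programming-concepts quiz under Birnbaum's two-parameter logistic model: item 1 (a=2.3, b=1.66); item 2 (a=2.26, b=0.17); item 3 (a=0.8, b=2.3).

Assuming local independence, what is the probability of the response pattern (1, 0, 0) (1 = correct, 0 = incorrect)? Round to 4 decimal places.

P(θ) = 1 / (1 + exp(−a(θ − b)))
P_1 = 1/(1+e^{2.8980}) = 0.0523
P_2 = 1/(1+e^{-0.5198}) = 0.6271
P_3 = 1/(1+e^{1.5200}) = 0.1795
L = P_1 × (1−P_2) × (1−P_3) = 0.0523 × 0.3729 × 0.8205 = 0.01599

0.0160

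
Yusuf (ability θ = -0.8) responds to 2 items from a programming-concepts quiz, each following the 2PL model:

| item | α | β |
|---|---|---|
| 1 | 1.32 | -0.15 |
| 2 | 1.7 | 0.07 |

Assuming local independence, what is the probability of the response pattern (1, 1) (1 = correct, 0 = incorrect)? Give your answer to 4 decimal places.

P(θ) = 1 / (1 + exp(−α(θ − β)))
P_1 = 1/(1+e^{0.8580}) = 0.2978
P_2 = 1/(1+e^{1.4790}) = 0.1856
L = P_1 × P_2 = 0.2978 × 0.1856 = 0.05526

0.0553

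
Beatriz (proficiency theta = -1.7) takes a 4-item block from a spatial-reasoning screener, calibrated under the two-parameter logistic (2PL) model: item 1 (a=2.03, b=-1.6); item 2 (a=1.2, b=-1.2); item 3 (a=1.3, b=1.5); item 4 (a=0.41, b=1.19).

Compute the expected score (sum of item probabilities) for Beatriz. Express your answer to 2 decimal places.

P(theta) = 1 / (1 + exp(−a(theta − b)))
P_1 = 1/(1+e^{0.2030}) = 0.4494
P_2 = 1/(1+e^{0.6000}) = 0.3543
P_3 = 1/(1+e^{4.1600}) = 0.0154
P_4 = 1/(1+e^{1.1849}) = 0.2342
E[score] = 0.4494 + 0.3543 + 0.0154 + 0.2342 = 1.0533

1.05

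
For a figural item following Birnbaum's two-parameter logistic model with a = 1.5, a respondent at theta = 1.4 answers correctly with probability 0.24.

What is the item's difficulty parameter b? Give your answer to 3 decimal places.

P(theta) = 1 / (1 + exp(−a(theta − b)))
logit(0.24) = ln(0.24/0.76) = -1.1527
b = theta − logit/(a) = 1.4 − (-1.1527)/1.5000 = 2.1685

2.168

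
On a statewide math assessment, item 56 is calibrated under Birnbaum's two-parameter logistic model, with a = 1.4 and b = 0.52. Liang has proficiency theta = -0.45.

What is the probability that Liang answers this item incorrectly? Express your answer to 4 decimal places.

P(theta) = 1 / (1 + exp(−a(theta − b)))
Exponent: 1.4 × (-0.45 − 0.52) = -1.3580
1/(1 + e^{1.3580}) = 0.2046
P(incorrect) = 1 − 0.2046 = 0.7954

0.7954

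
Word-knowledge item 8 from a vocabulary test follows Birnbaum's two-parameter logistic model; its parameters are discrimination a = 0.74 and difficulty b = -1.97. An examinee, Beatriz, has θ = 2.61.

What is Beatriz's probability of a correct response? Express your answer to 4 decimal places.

0.9674

P(θ) = 1 / (1 + exp(−a(θ − b)))
Exponent: 0.74 × (2.61 − (-1.97)) = 3.3892
1/(1 + e^{-3.3892}) = 0.9674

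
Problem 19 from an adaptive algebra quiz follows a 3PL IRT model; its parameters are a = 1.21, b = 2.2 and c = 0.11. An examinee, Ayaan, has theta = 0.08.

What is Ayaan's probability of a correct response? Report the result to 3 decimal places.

0.174

P(theta) = c + (1 − c) · 1 / (1 + exp(−a(theta − b)))
Exponent: 1.21 × (0.08 − 2.2) = -2.5652
1/(1 + e^{2.5652}) = 0.0714
P = 0.11 + 0.89 × 0.0714 = 0.1736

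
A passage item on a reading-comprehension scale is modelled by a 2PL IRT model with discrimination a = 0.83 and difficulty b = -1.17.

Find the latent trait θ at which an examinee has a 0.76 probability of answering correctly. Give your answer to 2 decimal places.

0.22

P(θ) = 1 / (1 + exp(−a(θ − b)))
logit = ln(0.7600/0.2400) = 1.1527
θ = b + logit/(a) = -1.17 + 1.1527/0.8300 = 0.2188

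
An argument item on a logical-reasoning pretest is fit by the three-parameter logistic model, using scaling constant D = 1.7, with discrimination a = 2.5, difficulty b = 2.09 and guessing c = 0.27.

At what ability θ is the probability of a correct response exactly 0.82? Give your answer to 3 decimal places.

P(θ) = c + (1 − c) · 1 / (1 + exp(−D·a(θ − b)))
Remove guessing floor: (0.82 − 0.27)/(1 − 0.27) = 0.7534
logit = ln(0.7534/0.2466) = 1.1170
θ = b + logit/(1.7·a) = 2.09 + 1.1170/4.2500 = 2.3528

2.353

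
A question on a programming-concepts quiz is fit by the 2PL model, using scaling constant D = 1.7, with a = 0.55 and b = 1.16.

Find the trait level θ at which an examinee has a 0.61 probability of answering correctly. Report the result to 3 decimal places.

P(θ) = 1 / (1 + exp(−D·a(θ − b)))
logit = ln(0.6100/0.3900) = 0.4473
θ = b + logit/(1.7·a) = 1.16 + 0.4473/0.9350 = 1.6384

1.638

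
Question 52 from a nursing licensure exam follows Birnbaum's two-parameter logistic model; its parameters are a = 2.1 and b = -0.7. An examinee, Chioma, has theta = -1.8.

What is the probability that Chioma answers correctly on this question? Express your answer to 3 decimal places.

0.090

P(theta) = 1 / (1 + exp(−a(theta − b)))
Exponent: 2.1 × (-1.8 − (-0.7)) = -2.3100
1/(1 + e^{2.3100}) = 0.0903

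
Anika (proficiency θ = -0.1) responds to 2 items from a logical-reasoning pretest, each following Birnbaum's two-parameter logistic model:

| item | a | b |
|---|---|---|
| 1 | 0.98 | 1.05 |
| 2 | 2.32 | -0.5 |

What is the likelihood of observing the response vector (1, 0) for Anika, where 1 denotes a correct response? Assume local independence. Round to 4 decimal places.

0.0693

P(θ) = 1 / (1 + exp(−a(θ − b)))
P_1 = 1/(1+e^{1.1270}) = 0.2447
P_2 = 1/(1+e^{-0.9280}) = 0.7167
L = P_1 × (1−P_2) = 0.2447 × 0.2833 = 0.06934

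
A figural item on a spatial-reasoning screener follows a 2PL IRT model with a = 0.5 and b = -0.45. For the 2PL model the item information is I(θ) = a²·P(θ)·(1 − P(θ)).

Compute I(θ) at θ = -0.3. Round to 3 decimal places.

P = 1/(1+e^{-0.0750}) = 0.5187
P(1−P) = 0.5187 × 0.4813 = 0.2496
I = a² × P(1−P) = 0.5² × 0.2496 = 0.06241

0.062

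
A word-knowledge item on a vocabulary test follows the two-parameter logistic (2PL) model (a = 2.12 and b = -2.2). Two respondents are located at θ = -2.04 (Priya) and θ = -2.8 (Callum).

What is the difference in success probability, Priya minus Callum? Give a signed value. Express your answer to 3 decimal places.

P(θ) = 1 / (1 + exp(−a(θ − b)))
P(Priya) = 0.5840  [exponent 0.3392]
P(Callum) = 0.2189  [exponent -1.2720]
Difference = 0.5840 − 0.2189 = 0.3651

0.365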